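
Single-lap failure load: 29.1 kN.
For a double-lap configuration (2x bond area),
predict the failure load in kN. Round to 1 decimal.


Failure load = 29.1 * 2 = 58.2 kN

58.2


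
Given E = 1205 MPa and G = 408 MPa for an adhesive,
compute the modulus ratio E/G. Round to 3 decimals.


E/G ratio = 1205 / 408 = 2.953

2.953


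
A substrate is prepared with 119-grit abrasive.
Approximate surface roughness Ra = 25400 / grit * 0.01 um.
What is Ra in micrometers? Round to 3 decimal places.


Ra = 25400 / 119 * 0.01 = 2.134 um

2.134


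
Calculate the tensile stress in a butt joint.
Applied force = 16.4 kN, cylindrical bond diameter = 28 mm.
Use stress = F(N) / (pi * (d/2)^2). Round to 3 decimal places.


A = pi * 14.0^2 = 615.7522 mm^2
sigma = 16400.0 / 615.7522 = 26.634 MPa

26.634


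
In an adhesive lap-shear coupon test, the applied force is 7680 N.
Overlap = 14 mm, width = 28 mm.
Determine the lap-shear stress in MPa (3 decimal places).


stress = F / (overlap * width)
= 7680 / (14 * 28)
= 19.592 MPa

19.592


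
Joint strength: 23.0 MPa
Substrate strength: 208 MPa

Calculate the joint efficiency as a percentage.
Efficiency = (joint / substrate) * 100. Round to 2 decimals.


Efficiency = (23.0 / 208) * 100 = 11.06%

11.06


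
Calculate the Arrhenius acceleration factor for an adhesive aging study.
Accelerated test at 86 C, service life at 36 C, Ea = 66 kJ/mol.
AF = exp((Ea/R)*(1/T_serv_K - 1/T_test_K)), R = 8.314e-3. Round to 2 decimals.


T_test = 359.15 K, T_serv = 309.15 K
Ea/R = 66 / 0.008314 = 7938.42
AF = exp(7938.42 * (1/309.15 - 1/359.15))
= 35.69

35.69


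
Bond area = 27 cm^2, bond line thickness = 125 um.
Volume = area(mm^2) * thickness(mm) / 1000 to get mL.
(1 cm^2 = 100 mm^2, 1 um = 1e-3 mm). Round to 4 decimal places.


area_mm2 = 27 * 100 = 2700
blt_mm = 125 * 1e-3 = 0.125
vol_mm3 = 2700 * 0.125 = 337.5
vol_mL = 337.5 / 1000 = 0.3375 mL

0.3375


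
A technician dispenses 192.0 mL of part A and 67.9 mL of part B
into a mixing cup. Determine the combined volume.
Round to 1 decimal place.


Combined volume = 192.0 + 67.9
= 259.9 mL

259.9


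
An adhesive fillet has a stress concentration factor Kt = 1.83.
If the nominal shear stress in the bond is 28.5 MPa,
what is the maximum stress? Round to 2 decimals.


Max stress = 28.5 * 1.83 = 52.16 MPa

52.16


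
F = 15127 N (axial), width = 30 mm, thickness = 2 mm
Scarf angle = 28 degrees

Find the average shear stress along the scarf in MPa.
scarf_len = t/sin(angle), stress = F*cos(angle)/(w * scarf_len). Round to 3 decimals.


scarf_len = 2/sin(28 deg) = 4.2601
cos(28 deg) = 0.882948
stress = 15127*0.882948/(30*4.2601) = 104.507 MPa

104.507


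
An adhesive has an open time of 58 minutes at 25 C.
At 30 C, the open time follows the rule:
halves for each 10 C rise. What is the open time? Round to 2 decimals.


Factor = 2^((30-25)/10) = 1.4142
Open time = 58 / 1.4142 = 41.01 min

41.01


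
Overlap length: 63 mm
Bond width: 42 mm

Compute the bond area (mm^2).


Bond area = 63 * 42 = 2646 mm^2

2646


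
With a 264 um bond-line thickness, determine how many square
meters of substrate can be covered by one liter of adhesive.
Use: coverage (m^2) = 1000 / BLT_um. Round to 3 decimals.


Coverage = 1000 / 264 = 3.788 m^2

3.788


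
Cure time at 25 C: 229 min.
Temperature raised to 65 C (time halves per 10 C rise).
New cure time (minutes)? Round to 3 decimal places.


Acceleration factor = 2^(40/10) = 16.0000
New time = 229 / 16.0000 = 14.313 min

14.313


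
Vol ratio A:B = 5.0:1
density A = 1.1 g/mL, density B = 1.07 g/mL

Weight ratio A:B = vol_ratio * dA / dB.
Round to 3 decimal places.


Weight ratio = 5.0 * 1.1 / 1.07
= 5.140

5.140


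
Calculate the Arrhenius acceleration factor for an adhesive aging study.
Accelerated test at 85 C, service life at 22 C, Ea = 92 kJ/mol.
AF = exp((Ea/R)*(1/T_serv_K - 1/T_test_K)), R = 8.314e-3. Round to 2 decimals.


T_test = 358.15 K, T_serv = 295.15 K
Ea/R = 92 / 0.008314 = 11065.67
AF = exp(11065.67 * (1/295.15 - 1/358.15))
= 731.38

731.38


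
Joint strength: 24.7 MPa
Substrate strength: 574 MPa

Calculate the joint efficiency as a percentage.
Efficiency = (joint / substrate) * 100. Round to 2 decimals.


Efficiency = (24.7 / 574) * 100 = 4.30%

4.30


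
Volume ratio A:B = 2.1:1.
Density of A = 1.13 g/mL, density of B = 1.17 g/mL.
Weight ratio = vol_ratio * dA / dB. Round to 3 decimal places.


Wt ratio = 2.1 * 1.13 / 1.17
= 2.028

2.028


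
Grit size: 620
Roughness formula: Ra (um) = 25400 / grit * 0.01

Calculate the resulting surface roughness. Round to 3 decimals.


Ra = 25400 / 620 * 0.01
= 0.410 um

0.410


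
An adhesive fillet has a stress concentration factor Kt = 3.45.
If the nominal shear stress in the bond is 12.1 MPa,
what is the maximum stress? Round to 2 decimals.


Max stress = 12.1 * 3.45 = 41.75 MPa

41.75


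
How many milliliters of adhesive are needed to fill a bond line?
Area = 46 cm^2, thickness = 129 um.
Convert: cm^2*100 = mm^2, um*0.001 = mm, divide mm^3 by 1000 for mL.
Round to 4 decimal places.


= (46 * 100) * (129 * 0.001) / 1000
= 0.5934 mL

0.5934


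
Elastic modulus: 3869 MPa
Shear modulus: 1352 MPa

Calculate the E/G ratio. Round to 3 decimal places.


E / G = 3869 / 1352 = 2.862

2.862


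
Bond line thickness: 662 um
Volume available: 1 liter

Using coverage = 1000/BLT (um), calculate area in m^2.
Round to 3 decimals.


1 L = 1e6 mm^3, thickness = 662 um = 0.662 mm
Area = 1e6 / 0.662 mm^2 = (1e6 / 0.662) / 1e6 m^2 = 1000 / 662 m^2
= 1.511 m^2

1.511


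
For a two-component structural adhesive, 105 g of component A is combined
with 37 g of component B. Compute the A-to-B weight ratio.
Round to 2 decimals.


Weight ratio A:B = 105 / 37
= 2.84

2.84


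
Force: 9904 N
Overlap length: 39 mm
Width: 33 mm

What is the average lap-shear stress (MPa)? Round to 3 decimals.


Average shear stress = F / (overlap * width)
= 9904 / (39 * 33)
= 7.695 MPa

7.695


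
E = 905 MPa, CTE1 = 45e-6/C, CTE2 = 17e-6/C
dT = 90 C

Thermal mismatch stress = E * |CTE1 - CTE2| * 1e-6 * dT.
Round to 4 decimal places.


= 905 * 28e-6 * 90
= 2.2806 MPa

2.2806


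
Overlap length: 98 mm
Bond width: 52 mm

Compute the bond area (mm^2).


Bond area = 98 * 52 = 5096 mm^2

5096


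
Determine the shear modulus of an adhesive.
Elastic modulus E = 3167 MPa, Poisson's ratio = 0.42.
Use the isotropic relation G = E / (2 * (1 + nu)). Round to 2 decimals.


G = 3167 / (2*(1+0.42)) = 3167 / 2.84
= 1115.14 MPa

1115.14


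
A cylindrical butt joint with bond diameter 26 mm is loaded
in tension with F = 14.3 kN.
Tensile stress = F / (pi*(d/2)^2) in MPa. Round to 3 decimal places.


Area = pi * (26/2)^2 = 530.9292 mm^2
Stress = 14.3*1000 / 530.9292
= 26.934 MPa

26.934


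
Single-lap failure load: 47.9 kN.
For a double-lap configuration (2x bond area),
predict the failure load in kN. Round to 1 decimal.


Failure load = 47.9 * 2 = 95.8 kN

95.8


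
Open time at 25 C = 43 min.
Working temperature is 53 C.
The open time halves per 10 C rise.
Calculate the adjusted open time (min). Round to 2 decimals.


factor = 2^((53 - 25) / 10) = 6.9644
ot = 43 / 6.9644 = 6.17 min

6.17


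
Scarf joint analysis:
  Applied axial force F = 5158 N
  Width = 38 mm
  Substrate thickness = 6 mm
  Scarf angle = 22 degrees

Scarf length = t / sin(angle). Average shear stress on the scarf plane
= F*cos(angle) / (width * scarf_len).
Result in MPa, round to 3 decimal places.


Scarf length = 6 / sin(22 deg) = 16.0168 mm
cos(22 deg) = 0.927184
Shear = 5158 * 0.927184 / (38 * 16.0168)
= 7.858 MPa

7.858


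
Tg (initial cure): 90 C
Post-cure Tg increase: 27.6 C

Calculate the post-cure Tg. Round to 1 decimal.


Post-cure Tg = 90 + 27.6 = 117.6 C

117.6


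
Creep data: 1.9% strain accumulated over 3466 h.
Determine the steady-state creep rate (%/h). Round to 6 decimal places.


Rate = 1.9 / 3466 = 0.000548 %/h

0.000548


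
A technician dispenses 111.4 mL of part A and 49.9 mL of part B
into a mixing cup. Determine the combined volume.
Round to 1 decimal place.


Combined volume = 111.4 + 49.9
= 161.3 mL

161.3


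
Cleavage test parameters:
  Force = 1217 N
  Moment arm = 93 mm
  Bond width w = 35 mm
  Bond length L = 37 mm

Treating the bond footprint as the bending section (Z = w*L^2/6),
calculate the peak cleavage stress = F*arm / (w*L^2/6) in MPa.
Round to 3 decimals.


M = 1217 * 93 = 113181 N*mm
Z = 35 * 37^2 / 6 = 47915 / 6 mm^3
sigma = M / Z = 6 * 113181 / 47915 = 679086 / 47915
= 14.173 MPa

14.173


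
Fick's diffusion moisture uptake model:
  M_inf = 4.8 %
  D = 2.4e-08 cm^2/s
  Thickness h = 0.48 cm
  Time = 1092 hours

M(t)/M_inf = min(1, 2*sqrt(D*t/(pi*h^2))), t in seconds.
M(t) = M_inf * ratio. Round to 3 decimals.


t_sec = 1092 * 3600 = 3931200
ratio = 2*sqrt(2.4e-08*3931200/(pi*0.48^2))
= min(1, 0.722075)
= 0.722075
M(t) = 4.8 * 0.722075 = 3.466 %

3.466


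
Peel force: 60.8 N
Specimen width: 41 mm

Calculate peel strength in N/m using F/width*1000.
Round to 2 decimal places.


Peel strength = 60.8 / 41 * 1000 = 1482.93 N/m

1482.93


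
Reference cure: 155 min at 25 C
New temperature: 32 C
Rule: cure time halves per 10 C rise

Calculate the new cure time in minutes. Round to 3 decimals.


factor = 2^((32-25)/10) = 1.6245
t_new = 155 / 1.6245 = 95.414 min

95.414


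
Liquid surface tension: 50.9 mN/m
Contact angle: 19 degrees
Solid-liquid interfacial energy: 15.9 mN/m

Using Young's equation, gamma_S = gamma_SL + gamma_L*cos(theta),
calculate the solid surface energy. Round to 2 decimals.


gamma_S = 15.9 + 50.9 * cos(19)
= 64.03 mN/m

64.03


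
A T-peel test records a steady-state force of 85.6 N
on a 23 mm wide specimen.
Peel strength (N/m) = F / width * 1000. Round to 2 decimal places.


Peel strength = 85.6 / 23 * 1000
= 3721.74 N/m

3721.74


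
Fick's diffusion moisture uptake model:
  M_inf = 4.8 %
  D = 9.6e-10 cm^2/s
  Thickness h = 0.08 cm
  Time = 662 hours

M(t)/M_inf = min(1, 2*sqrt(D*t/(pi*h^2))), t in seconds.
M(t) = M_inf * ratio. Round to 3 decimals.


t_sec = 662 * 3600 = 2383200
ratio = 2*sqrt(9.6e-10*2383200/(pi*0.08^2))
= min(1, 0.674654)
= 0.674654
M(t) = 4.8 * 0.674654 = 3.238 %

3.238


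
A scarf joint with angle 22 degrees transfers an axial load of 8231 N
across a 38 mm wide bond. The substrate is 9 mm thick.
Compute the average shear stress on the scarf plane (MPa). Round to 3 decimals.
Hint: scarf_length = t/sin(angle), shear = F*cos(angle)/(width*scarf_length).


scarf_length = 9 / sin(22 deg) = 24.0252 mm
cos(22 deg) = 0.927184
shear stress = 8231 * 0.927184 / (38 * 24.0252)
= 8.359 MPa

8.359


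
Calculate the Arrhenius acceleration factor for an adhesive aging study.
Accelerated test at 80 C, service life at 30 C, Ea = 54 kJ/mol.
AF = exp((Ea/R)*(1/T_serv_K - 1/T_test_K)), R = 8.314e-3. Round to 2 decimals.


T_test = 353.15 K, T_serv = 303.15 K
Ea/R = 54 / 0.008314 = 6495.07
AF = exp(6495.07 * (1/303.15 - 1/353.15))
= 20.77

20.77


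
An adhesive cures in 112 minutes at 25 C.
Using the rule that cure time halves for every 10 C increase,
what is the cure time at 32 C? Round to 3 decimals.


Factor = 2^((32 - 25) / 10) = 1.6245
Cure time = 112 / 1.6245
= 68.944 minutes

68.944


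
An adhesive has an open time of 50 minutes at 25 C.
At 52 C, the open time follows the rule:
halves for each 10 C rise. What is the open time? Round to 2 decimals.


Factor = 2^((52-25)/10) = 6.4980
Open time = 50 / 6.4980 = 7.69 min

7.69


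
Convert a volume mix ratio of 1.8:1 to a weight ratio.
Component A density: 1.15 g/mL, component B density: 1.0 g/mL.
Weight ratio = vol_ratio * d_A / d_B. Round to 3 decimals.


= 1.8 * 1.15 / 1.0 = 2.070

2.070


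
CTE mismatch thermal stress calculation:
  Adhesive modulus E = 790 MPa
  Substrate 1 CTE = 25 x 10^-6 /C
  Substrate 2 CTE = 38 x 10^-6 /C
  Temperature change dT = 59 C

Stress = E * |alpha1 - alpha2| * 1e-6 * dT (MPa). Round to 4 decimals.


delta_alpha = |25 - 38| = 13 x 10^-6/C
Stress = 790 * 13e-6 * 59
= 0.6059 MPa

0.6059


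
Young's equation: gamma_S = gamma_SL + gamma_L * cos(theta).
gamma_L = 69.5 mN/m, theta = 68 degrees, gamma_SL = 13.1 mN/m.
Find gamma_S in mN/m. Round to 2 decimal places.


cos(68 deg) = 0.374607
gamma_S = 13.1 + 69.5 * 0.374607
= 39.14 mN/m

39.14


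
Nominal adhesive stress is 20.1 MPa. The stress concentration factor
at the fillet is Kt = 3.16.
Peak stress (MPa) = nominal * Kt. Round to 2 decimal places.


Peak = 20.1 * 3.16 = 63.52 MPa

63.52


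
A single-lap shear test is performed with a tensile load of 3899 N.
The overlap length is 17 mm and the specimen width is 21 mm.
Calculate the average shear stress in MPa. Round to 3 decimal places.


Shear stress = F / (overlap * width)
= 3899 / (17 * 21)
= 3899 / 357
= 10.922 MPa

10.922


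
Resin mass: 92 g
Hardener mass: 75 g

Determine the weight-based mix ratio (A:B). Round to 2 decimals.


Ratio = 92 / 75 = 1.23

1.23


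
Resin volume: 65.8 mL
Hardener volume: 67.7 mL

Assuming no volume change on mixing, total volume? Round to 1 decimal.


V_total = 65.8 + 67.7 = 133.5 mL

133.5


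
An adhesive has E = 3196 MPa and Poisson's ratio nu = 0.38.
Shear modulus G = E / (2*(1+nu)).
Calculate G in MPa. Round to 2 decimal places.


G = 3196 / (2*(1+0.38))
= 3196 / 2.76
= 1157.97 MPa

1157.97


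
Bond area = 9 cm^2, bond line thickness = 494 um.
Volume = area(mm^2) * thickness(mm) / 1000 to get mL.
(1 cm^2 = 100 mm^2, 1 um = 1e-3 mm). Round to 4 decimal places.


area_mm2 = 9 * 100 = 900
blt_mm = 494 * 1e-3 = 0.494
vol_mm3 = 900 * 0.494 = 444.6
vol_mL = 444.6 / 1000 = 0.4446 mL

0.4446


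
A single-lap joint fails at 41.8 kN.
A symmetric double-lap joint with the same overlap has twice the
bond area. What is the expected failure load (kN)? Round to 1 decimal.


Double-lap load = 2 * 41.8 = 83.6 kN

83.6


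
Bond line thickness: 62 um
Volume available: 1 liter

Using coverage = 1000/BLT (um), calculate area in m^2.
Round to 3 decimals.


1 L = 1e6 mm^3, thickness = 62 um = 0.062 mm
Area = 1e6 / 0.062 mm^2 = (1e6 / 0.062) / 1e6 m^2 = 1000 / 62 m^2
= 16.129 m^2

16.129


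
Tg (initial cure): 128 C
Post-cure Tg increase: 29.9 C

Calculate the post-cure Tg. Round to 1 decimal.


Post-cure Tg = 128 + 29.9 = 157.9 C

157.9


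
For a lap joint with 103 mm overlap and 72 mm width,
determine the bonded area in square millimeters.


Area = 103 * 72 = 7416 mm^2

7416


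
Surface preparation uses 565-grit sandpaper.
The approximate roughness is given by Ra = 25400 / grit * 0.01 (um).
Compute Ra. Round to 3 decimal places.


Ra = 25400 / 565 * 0.01
= 254 / 565
= 0.450 um

0.450


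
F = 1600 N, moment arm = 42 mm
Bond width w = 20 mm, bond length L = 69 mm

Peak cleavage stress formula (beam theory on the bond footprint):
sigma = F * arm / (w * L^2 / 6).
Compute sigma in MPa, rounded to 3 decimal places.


sigma = (1600 * 42) / (20 * 4761 / 6)
= 67200 * 6 / 95220
= 403200 / 95220
= 4.234 MPa

4.234


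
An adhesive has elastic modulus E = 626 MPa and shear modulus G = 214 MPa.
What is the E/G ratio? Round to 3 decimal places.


E/G = 626 / 214 = 2.925

2.925


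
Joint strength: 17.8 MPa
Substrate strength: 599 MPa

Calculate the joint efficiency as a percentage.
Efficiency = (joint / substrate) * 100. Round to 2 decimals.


Efficiency = (17.8 / 599) * 100 = 2.97%

2.97


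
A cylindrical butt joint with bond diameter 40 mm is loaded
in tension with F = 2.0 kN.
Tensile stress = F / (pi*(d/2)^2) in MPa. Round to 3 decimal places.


Area = pi * (40/2)^2 = 1256.6371 mm^2
Stress = 2.0*1000 / 1256.6371
= 1.592 MPa

1.592


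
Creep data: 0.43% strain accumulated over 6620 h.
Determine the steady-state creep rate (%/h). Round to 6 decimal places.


Rate = 0.43 / 6620 = 0.000065 %/h

0.000065


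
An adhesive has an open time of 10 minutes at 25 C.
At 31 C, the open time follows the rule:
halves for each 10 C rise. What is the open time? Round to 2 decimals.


Factor = 2^((31-25)/10) = 1.5157
Open time = 10 / 1.5157 = 6.60 min

6.60


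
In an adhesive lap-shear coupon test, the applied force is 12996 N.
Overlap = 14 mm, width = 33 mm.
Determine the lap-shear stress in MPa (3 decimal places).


stress = F / (overlap * width)
= 12996 / (14 * 33)
= 28.130 MPa

28.130


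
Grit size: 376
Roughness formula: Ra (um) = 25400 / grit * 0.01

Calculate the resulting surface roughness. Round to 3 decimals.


Ra = 25400 / 376 * 0.01
= 0.676 um

0.676


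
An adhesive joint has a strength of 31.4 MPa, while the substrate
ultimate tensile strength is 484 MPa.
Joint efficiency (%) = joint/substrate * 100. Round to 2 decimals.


Efficiency = 31.4 / 484 * 100
= 6.49%

6.49


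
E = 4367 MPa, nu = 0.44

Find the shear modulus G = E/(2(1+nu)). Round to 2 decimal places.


G = 4367 / (2 * 1.44)
= 1516.32 MPa

1516.32


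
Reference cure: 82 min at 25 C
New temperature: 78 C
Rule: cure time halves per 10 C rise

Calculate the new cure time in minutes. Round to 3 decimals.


factor = 2^((78-25)/10) = 39.3966
t_new = 82 / 39.3966 = 2.081 min

2.081


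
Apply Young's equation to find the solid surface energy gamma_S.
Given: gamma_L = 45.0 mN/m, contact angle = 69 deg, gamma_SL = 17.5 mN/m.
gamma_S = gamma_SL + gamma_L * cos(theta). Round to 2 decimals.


theta_rad = 69 * pi/180 = 1.204277
gamma_S = 17.5 + 45.0 * cos(1.204277)
= 33.63 mN/m

33.63


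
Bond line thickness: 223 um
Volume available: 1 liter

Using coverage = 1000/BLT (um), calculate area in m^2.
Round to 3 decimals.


1 L = 1e6 mm^3, thickness = 223 um = 0.223 mm
Area = 1e6 / 0.223 mm^2 = (1e6 / 0.223) / 1e6 m^2 = 1000 / 223 m^2
= 4.484 m^2

4.484


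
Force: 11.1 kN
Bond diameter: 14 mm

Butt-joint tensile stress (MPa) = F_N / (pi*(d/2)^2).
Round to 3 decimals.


F_N = 11.1 * 1000 = 11100.0 N
A = pi*(7.0)^2 = 153.9380 mm^2
stress = 11100.0 / 153.9380 = 72.107 MPa

72.107


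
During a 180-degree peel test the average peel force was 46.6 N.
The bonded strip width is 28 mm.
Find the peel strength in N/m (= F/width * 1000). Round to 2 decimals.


Peel strength = F/width * 1000
= 46.6 / 28 * 1000
= 1664.29 N/m

1664.29


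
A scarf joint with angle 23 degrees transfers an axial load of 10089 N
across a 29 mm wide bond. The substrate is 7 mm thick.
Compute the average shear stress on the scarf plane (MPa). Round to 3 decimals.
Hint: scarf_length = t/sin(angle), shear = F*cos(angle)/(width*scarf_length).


scarf_length = 7 / sin(23 deg) = 17.9151 mm
cos(23 deg) = 0.920505
shear stress = 10089 * 0.920505 / (29 * 17.9151)
= 17.875 MPa

17.875


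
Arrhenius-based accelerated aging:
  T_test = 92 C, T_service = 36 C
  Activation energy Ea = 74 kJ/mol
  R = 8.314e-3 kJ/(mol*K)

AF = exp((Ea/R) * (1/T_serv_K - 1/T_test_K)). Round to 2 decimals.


T_test_K = 365.15, T_serv_K = 309.15
AF = exp((74/8.314e-3) * (1/309.15 - 1/365.15))
= 82.71

82.71


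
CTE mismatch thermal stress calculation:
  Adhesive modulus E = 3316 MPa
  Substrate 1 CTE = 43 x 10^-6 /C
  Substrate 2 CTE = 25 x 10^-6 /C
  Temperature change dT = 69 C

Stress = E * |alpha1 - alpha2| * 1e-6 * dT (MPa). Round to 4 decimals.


delta_alpha = |43 - 25| = 18 x 10^-6/C
Stress = 3316 * 18e-6 * 69
= 4.1185 MPa

4.1185


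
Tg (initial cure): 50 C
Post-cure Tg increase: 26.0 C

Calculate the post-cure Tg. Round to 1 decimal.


Post-cure Tg = 50 + 26.0 = 76.0 C

76.0


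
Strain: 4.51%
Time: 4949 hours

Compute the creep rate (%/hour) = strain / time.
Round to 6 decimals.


Creep rate = 4.51 / 4949
= 0.000911 %/h

0.000911


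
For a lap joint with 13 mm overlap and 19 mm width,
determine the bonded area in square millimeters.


Area = 13 * 19 = 247 mm^2

247


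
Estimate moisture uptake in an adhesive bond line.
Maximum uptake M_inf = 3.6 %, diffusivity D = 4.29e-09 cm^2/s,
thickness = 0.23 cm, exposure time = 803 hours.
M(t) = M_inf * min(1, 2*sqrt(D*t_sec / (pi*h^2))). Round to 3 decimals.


Convert time: 803 h = 2890800 s
ratio = min(1, 2*sqrt(4.29e-09*2890800/(pi*0.23^2)))
= 0.546342
M(t) = 3.6 * 0.546342 = 1.967%

1.967


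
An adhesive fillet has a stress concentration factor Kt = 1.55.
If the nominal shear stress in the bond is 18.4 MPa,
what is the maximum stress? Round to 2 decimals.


Max stress = 18.4 * 1.55 = 28.52 MPa

28.52


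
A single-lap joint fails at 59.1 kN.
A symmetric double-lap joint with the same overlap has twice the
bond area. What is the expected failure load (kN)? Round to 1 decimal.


Double-lap load = 2 * 59.1 = 118.2 kN

118.2


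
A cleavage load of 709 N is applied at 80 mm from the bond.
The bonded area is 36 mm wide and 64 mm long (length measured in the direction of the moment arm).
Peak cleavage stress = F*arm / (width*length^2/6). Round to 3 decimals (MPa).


Moment = 709 * 80 = 56720 N*mm
Section modulus = 36 * 4096 / 6 = 147456 / 6 mm^3
Stress = 56720 / (147456 / 6) = 340320 / 147456
= 2.308 MPa

2.308


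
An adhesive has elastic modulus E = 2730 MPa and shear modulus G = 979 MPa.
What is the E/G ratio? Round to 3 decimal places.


E/G = 2730 / 979 = 2.789

2.789


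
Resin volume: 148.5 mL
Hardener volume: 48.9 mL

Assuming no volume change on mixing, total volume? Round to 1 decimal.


V_total = 148.5 + 48.9 = 197.4 mL

197.4


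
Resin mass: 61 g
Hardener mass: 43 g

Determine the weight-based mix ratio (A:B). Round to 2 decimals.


Ratio = 61 / 43 = 1.42

1.42


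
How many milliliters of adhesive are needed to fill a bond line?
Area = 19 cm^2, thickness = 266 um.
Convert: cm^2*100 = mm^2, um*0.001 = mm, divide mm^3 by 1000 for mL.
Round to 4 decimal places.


= (19 * 100) * (266 * 0.001) / 1000
= 0.5054 mL

0.5054


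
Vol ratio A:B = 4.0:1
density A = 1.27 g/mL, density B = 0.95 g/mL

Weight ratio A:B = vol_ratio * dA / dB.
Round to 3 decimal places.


Weight ratio = 4.0 * 1.27 / 0.95
= 5.347

5.347


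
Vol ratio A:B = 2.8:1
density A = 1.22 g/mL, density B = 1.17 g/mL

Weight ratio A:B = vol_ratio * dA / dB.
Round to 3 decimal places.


Weight ratio = 2.8 * 1.22 / 1.17
= 2.920

2.920


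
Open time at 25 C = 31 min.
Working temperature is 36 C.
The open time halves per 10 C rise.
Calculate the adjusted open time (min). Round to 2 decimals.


factor = 2^((36 - 25) / 10) = 2.1435
ot = 31 / 2.1435 = 14.46 min

14.46


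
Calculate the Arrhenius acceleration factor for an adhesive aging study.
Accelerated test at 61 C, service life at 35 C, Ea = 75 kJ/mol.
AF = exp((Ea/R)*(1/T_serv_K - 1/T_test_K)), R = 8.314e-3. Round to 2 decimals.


T_test = 334.15 K, T_serv = 308.15 K
Ea/R = 75 / 0.008314 = 9020.93
AF = exp(9020.93 * (1/308.15 - 1/334.15))
= 9.76

9.76


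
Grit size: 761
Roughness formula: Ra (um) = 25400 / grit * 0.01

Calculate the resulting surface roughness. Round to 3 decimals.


Ra = 25400 / 761 * 0.01
= 0.334 um

0.334


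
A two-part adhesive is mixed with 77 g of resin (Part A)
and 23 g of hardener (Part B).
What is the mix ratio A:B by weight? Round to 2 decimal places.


Mix ratio = mass_A / mass_B
= 77 / 23
= 3.35

3.35


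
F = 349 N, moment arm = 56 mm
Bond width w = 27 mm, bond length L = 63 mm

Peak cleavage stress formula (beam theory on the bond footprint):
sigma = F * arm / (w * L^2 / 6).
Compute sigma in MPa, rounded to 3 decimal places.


sigma = (349 * 56) / (27 * 3969 / 6)
= 19544 * 6 / 107163
= 117264 / 107163
= 1.094 MPa

1.094


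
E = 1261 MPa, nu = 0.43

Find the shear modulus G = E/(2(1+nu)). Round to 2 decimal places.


G = 1261 / (2 * 1.43)
= 440.91 MPa

440.91


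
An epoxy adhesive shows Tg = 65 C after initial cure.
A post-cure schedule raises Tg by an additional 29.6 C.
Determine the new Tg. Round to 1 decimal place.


New Tg = 65 + 29.6
= 94.6 C

94.6


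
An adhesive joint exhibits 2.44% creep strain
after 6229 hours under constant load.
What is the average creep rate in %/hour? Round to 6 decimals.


Creep rate = strain / time
= 2.44 / 6229
= 0.000392 %/h

0.000392


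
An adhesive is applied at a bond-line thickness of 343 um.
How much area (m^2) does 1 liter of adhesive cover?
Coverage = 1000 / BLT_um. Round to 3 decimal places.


Coverage = 1000 / 343 = 2.915 m^2

2.915


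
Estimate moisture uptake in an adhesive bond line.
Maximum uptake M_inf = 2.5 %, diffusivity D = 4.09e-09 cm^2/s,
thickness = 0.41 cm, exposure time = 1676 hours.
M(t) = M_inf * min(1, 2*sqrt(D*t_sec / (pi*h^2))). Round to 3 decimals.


Convert time: 1676 h = 6033600 s
ratio = min(1, 2*sqrt(4.09e-09*6033600/(pi*0.41^2)))
= 0.432336
M(t) = 2.5 * 0.432336 = 1.081%

1.081


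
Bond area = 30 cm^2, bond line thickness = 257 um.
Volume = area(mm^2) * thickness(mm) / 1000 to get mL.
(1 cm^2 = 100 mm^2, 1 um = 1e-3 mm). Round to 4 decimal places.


area_mm2 = 30 * 100 = 3000
blt_mm = 257 * 1e-3 = 0.257
vol_mm3 = 3000 * 0.257 = 771.0
vol_mL = 771.0 / 1000 = 0.7710 mL

0.7710


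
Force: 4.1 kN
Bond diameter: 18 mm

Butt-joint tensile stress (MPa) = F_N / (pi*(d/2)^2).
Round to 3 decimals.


F_N = 4.1 * 1000 = 4100.0 N
A = pi*(9.0)^2 = 254.4690 mm^2
stress = 4100.0 / 254.4690 = 16.112 MPa

16.112


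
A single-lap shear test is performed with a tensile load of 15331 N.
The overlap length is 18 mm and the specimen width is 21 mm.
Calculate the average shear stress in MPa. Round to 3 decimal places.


Shear stress = F / (overlap * width)
= 15331 / (18 * 21)
= 15331 / 378
= 40.558 MPa

40.558


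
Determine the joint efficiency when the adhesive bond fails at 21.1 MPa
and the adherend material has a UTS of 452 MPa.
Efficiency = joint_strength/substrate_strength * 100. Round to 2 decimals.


Joint efficiency = 21.1 / 452 * 100
= 4.67%

4.67


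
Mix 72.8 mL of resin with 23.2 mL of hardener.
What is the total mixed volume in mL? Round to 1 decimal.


Total = 72.8 + 23.2 = 96.0 mL

96.0


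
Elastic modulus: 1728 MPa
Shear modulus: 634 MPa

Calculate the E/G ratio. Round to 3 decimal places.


E / G = 1728 / 634 = 2.726

2.726


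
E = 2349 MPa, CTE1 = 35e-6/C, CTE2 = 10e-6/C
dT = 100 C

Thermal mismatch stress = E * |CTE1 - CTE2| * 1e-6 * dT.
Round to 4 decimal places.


= 2349 * 25e-6 * 100
= 5.8725 MPa

5.8725


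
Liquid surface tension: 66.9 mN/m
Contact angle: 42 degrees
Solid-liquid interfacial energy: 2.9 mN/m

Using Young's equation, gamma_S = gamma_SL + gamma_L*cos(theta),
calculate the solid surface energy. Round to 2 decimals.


gamma_S = 2.9 + 66.9 * cos(42)
= 52.62 mN/m

52.62


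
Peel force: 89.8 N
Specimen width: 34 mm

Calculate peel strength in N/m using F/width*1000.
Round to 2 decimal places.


Peel strength = 89.8 / 34 * 1000 = 2641.18 N/m

2641.18


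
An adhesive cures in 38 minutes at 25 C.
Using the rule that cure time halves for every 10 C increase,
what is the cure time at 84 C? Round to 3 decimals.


Factor = 2^((84 - 25) / 10) = 59.7141
Cure time = 38 / 59.7141
= 0.636 minutes

0.636


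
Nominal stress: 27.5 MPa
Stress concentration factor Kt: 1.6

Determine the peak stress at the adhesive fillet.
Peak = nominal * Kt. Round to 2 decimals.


Peak stress = 27.5 * 1.6
= 44.00 MPa

44.00


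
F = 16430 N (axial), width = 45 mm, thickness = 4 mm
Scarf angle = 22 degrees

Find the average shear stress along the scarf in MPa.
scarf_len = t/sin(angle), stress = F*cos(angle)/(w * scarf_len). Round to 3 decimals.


scarf_len = 4/sin(22 deg) = 10.6779
cos(22 deg) = 0.927184
stress = 16430*0.927184/(45*10.6779) = 31.703 MPa

31.703


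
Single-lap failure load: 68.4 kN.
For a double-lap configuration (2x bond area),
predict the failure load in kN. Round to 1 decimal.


Failure load = 68.4 * 2 = 136.8 kN

136.8


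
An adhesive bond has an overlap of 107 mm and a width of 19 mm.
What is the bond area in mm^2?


Bond area = overlap * width
= 107 * 19
= 2033 mm^2

2033


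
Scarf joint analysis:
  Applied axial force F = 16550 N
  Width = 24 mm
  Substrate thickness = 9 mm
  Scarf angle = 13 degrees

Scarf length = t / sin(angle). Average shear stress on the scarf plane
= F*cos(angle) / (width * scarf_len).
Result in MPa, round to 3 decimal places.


Scarf length = 9 / sin(13 deg) = 40.0087 mm
cos(13 deg) = 0.974370
Shear = 16550 * 0.974370 / (24 * 40.0087)
= 16.794 MPa

16.794


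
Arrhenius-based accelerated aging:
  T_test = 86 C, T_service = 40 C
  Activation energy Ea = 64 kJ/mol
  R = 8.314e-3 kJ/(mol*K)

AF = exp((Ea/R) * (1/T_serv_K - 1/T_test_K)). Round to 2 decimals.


T_test_K = 359.15, T_serv_K = 313.15
AF = exp((64/8.314e-3) * (1/313.15 - 1/359.15))
= 23.30

23.30


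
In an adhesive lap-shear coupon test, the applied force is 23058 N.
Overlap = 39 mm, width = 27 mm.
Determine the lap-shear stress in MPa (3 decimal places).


stress = F / (overlap * width)
= 23058 / (39 * 27)
= 21.897 MPa

21.897


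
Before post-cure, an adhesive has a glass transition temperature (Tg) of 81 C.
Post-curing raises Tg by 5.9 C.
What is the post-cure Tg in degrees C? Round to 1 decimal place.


Tg_post = Tg_base + delta_Tg
= 81 + 5.9
= 86.9 C

86.9


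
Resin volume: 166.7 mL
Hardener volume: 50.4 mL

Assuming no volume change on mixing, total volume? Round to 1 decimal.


V_total = 166.7 + 50.4 = 217.1 mL

217.1


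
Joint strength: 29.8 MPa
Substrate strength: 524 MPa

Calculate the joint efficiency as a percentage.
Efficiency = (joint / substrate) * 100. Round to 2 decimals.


Efficiency = (29.8 / 524) * 100 = 5.69%

5.69


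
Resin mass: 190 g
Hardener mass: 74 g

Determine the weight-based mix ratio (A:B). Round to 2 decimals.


Ratio = 190 / 74 = 2.57

2.57


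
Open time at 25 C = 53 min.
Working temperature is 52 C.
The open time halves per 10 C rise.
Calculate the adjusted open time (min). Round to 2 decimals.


factor = 2^((52 - 25) / 10) = 6.4980
ot = 53 / 6.4980 = 8.16 min

8.16


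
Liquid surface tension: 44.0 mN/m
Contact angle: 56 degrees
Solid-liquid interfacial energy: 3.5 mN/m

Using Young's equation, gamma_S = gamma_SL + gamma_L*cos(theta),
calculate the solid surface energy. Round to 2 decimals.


gamma_S = 3.5 + 44.0 * cos(56)
= 28.10 mN/m

28.10


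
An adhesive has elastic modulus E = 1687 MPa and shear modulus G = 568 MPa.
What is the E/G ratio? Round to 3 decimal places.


E/G = 1687 / 568 = 2.970

2.970


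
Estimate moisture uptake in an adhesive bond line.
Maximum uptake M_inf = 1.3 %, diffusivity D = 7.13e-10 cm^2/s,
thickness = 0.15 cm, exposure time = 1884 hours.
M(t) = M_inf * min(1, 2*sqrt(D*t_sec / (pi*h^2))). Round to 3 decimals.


Convert time: 1884 h = 6782400 s
ratio = min(1, 2*sqrt(7.13e-10*6782400/(pi*0.15^2)))
= 0.523119
M(t) = 1.3 * 0.523119 = 0.680%

0.680


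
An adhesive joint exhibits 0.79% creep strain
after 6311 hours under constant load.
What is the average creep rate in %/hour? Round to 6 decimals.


Creep rate = strain / time
= 0.79 / 6311
= 0.000125 %/h

0.000125


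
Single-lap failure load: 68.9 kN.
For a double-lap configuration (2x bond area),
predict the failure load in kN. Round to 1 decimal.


Failure load = 68.9 * 2 = 137.8 kN

137.8


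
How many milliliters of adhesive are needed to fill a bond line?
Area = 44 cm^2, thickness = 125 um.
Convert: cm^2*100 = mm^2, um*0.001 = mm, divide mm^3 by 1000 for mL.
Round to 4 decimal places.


= (44 * 100) * (125 * 0.001) / 1000
= 0.5500 mL

0.5500


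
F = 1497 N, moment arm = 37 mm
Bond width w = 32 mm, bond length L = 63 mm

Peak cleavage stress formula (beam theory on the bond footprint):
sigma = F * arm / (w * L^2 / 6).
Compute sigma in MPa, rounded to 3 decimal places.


sigma = (1497 * 37) / (32 * 3969 / 6)
= 55389 * 6 / 127008
= 332334 / 127008
= 2.617 MPa

2.617


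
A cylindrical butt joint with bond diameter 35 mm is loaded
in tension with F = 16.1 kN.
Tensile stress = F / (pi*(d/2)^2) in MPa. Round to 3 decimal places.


Area = pi * (35/2)^2 = 962.1128 mm^2
Stress = 16.1*1000 / 962.1128
= 16.734 MPa

16.734


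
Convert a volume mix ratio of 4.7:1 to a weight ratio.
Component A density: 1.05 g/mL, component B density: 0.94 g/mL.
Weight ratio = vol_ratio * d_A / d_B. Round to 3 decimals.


= 4.7 * 1.05 / 0.94 = 5.250

5.250


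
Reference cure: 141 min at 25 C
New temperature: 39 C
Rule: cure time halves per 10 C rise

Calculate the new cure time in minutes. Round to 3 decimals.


factor = 2^((39-25)/10) = 2.6390
t_new = 141 / 2.6390 = 53.429 min

53.429


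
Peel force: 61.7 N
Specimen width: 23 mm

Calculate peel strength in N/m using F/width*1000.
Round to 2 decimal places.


Peel strength = 61.7 / 23 * 1000 = 2682.61 N/m

2682.61


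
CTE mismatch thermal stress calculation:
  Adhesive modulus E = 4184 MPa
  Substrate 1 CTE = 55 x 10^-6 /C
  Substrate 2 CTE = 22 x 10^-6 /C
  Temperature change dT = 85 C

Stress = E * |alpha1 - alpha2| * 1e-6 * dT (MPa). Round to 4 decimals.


delta_alpha = |55 - 22| = 33 x 10^-6/C
Stress = 4184 * 33e-6 * 85
= 11.7361 MPa

11.7361


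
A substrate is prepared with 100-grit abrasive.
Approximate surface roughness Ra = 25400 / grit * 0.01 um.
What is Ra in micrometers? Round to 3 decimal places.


Ra = 25400 / 100 * 0.01 = 2.540 um

2.540


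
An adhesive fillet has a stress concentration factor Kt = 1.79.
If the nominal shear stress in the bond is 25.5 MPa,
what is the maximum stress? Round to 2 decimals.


Max stress = 25.5 * 1.79 = 45.65 MPa

45.65


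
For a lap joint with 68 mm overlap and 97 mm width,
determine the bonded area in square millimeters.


Area = 68 * 97 = 6596 mm^2

6596


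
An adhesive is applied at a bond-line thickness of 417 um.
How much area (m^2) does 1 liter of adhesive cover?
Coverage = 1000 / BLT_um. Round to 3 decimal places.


Coverage = 1000 / 417 = 2.398 m^2

2.398


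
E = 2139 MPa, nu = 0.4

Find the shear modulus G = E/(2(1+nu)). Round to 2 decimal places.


G = 2139 / (2 * 1.40)
= 763.93 MPa

763.93


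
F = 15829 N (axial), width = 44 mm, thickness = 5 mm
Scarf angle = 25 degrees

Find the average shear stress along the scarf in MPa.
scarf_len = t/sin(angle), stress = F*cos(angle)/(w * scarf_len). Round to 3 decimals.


scarf_len = 5/sin(25 deg) = 11.8310
cos(25 deg) = 0.906308
stress = 15829*0.906308/(44*11.8310) = 27.558 MPa

27.558


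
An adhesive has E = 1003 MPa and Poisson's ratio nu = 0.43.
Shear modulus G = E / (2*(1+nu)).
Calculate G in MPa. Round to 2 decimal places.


G = 1003 / (2*(1+0.43))
= 1003 / 2.86
= 350.70 MPa

350.70


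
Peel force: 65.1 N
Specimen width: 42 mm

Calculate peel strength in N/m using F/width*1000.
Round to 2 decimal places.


Peel strength = 65.1 / 42 * 1000 = 1550.00 N/m

1550.00


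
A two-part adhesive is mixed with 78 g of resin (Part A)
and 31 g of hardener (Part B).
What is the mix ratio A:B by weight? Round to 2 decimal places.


Mix ratio = mass_A / mass_B
= 78 / 31
= 2.52

2.52


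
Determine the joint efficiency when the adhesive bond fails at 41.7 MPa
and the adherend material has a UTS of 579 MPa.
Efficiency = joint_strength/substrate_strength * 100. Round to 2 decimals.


Joint efficiency = 41.7 / 579 * 100
= 7.20%

7.20


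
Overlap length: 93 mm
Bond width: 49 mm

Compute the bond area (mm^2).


Bond area = 93 * 49 = 4557 mm^2

4557


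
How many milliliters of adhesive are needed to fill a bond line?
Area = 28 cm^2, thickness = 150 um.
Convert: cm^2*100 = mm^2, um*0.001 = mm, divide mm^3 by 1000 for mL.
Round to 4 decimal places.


= (28 * 100) * (150 * 0.001) / 1000
= 0.4200 mL

0.4200


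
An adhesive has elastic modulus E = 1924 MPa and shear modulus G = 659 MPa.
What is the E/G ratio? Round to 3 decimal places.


E/G = 1924 / 659 = 2.920

2.920


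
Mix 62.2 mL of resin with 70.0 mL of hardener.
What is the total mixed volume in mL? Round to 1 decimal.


Total = 62.2 + 70.0 = 132.2 mL

132.2


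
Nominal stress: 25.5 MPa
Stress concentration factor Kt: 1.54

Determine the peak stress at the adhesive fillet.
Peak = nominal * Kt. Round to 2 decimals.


Peak stress = 25.5 * 1.54
= 39.27 MPa

39.27


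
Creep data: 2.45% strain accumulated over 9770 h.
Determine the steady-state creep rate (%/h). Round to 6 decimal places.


Rate = 2.45 / 9770 = 0.000251 %/h

0.000251


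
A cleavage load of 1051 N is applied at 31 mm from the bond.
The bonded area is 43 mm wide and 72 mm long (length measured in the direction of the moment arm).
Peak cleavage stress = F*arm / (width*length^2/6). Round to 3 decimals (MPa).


Moment = 1051 * 31 = 32581 N*mm
Section modulus = 43 * 5184 / 6 = 222912 / 6 mm^3
Stress = 32581 / (222912 / 6) = 195486 / 222912
= 0.877 MPa

0.877


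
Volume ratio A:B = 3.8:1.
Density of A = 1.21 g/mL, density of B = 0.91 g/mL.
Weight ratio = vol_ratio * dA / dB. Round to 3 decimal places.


Wt ratio = 3.8 * 1.21 / 0.91
= 5.053

5.053


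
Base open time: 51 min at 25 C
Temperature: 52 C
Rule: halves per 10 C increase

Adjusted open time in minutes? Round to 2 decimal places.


Acceleration = 2^((52-25)/10) = 6.4980
Open time = 51 / 6.4980 = 7.85 min

7.85


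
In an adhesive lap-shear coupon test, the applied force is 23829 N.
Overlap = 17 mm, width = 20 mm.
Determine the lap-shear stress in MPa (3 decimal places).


stress = F / (overlap * width)
= 23829 / (17 * 20)
= 70.085 MPa

70.085


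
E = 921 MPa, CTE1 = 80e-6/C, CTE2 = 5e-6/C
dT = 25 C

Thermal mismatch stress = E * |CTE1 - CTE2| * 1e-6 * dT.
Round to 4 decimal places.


= 921 * 75e-6 * 25
= 1.7269 MPa

1.7269


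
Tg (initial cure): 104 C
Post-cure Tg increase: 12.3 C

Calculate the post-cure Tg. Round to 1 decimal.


Post-cure Tg = 104 + 12.3 = 116.3 C

116.3


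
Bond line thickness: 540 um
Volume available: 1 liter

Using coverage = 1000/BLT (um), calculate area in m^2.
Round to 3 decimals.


1 L = 1e6 mm^3, thickness = 540 um = 0.54 mm
Area = 1e6 / 0.54 mm^2 = (1e6 / 0.54) / 1e6 m^2 = 1000 / 540 m^2
= 1.852 m^2

1.852


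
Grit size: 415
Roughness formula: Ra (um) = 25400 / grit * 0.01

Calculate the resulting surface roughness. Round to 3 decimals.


Ra = 25400 / 415 * 0.01
= 0.612 um

0.612


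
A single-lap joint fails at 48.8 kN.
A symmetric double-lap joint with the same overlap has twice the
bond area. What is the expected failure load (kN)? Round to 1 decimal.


Double-lap load = 2 * 48.8 = 97.6 kN

97.6


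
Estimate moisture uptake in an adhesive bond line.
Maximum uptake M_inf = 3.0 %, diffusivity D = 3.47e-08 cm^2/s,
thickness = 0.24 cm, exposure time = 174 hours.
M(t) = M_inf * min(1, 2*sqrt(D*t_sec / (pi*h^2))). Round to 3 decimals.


Convert time: 174 h = 626400 s
ratio = min(1, 2*sqrt(3.47e-08*626400/(pi*0.24^2)))
= 0.693161
M(t) = 3.0 * 0.693161 = 2.079%

2.079


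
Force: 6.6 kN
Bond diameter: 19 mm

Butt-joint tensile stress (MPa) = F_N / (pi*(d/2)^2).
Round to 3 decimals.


F_N = 6.6 * 1000 = 6600.0 N
A = pi*(9.5)^2 = 283.5287 mm^2
stress = 6600.0 / 283.5287 = 23.278 MPa

23.278


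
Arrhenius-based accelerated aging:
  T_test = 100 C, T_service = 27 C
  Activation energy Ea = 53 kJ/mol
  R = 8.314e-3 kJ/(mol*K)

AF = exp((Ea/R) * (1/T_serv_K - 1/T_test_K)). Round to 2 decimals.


T_test_K = 373.15, T_serv_K = 300.15
AF = exp((53/8.314e-3) * (1/300.15 - 1/373.15))
= 63.75

63.75


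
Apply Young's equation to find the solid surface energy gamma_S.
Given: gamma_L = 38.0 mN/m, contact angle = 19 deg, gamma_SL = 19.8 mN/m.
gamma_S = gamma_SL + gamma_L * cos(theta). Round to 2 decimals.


theta_rad = 19 * pi/180 = 0.331613
gamma_S = 19.8 + 38.0 * cos(0.331613)
= 55.73 mN/m

55.73
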